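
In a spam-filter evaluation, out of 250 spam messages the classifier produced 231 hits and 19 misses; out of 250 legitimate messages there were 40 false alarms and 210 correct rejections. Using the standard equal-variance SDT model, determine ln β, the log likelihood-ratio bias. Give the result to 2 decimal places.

H = 231/250 = 0.9240
FA = 40/250 = 0.1600
z(0.9240) = 1.433, z(0.1600) = -0.994
ln β = −½·[z(H)² − z(FA)²] = −0.5 × (2.053 − 0.988) = -0.5325

ln β = -0.53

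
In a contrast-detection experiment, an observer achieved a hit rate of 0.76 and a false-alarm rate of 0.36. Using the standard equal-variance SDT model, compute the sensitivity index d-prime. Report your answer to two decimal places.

z(H) = 0.706
z(FA) = -0.358
d' = z(H) − z(FA) = 0.706 − (-0.358) = 1.064

d-prime = 1.06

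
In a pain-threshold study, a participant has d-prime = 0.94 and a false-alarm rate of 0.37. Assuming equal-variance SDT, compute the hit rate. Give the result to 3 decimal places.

hit rate = 0.728

z(false-alarm rate) = z(0.37) = -0.3319
z(H) = z(FA) + d' = -0.3319 + 0.94 = 0.6081
hit rate = Φ(0.6081) = 0.7284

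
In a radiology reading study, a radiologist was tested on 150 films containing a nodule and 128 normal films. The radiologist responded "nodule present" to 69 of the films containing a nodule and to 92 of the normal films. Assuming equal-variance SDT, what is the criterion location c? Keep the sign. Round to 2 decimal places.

c = -0.24

H = 69/150 = 0.4600
FA = 92/128 = 0.7188
z(H) = z(0.4600) = -0.1004
z(FA) = z(0.7188) = 0.5793
c = −½·[z(H) + z(FA)] = −0.5 × (-0.1004 + 0.5793) = -0.23945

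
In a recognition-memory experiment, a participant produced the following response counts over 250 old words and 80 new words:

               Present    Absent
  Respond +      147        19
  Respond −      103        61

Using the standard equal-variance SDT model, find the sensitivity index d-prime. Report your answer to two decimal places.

d-prime = 0.94

H = 147/250 = 0.5880
FA = 19/80 = 0.2375
z(0.5880) = 0.222, z(0.2375) = -0.714
d' = z(H) − z(FA) = 0.222 − (-0.714) = 0.936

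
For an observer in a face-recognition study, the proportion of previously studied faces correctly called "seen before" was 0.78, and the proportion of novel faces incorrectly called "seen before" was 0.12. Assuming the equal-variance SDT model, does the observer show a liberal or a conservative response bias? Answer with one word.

conservative

z(H) = 0.772, z(FA) = -1.175
c = −½·(z(H) + z(FA)) = 0.2015
c > 0 → conservative criterion (biased toward responding “no”).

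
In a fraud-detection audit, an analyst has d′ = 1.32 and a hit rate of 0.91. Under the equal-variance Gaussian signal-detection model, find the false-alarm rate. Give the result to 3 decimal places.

z(hit rate) = z(0.91) = 1.3408
z(FA) = z(H) − d' = 1.3408 − 1.32 = 0.0208
false-alarm rate = Φ(0.0208) = 0.5083

false-alarm rate = 0.508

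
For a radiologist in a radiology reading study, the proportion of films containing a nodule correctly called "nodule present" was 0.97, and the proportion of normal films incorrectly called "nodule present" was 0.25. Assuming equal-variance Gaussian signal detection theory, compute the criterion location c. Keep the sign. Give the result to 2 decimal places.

z(H) = 1.881
z(FA) = -0.674
c = −½·[z(H) + z(FA)] = −0.5 × (1.881 + (-0.674)) = -0.6035
c < 0: the radiologist has a liberal response bias.

c = -0.60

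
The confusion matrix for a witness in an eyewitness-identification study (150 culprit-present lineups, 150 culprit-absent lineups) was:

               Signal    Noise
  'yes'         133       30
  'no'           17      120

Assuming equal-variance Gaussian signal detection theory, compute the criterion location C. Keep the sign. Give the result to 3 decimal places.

C = -0.184

H = 133/150 = 0.8867
FA = 30/150 = 0.2000
z(H) = z(0.8867) = 1.2092
z(FA) = z(0.2000) = -0.8416
c = −½·[z(H) + z(FA)] = −0.5 × (1.2092 + (-0.8416)) = -0.1838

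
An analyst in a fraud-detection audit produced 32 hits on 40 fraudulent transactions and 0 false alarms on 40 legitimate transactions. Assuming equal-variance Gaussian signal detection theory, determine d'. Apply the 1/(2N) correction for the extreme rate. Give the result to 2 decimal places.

d' = 3.08

The false-alarm rate is 0/40 = 0, so apply the 1/(2N) correction: FA → 1/(2·40) = 0.01250.
z(H) = z(0.80000) = 0.842
z(FA) = z(0.01250) = -2.241
d' = 0.842 − (-2.241) = 3.083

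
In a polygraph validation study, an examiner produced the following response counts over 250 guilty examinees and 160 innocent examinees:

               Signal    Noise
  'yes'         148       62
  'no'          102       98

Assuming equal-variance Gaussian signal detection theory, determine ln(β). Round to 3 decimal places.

ln β = 0.014

H = 148/250 = 0.5920
FA = 62/160 = 0.3875
z(H) = z(0.5920) = 0.2327
z(FA) = z(0.3875) = -0.2858
ln β = −½·[z(H)² − z(FA)²] = −0.5 × (0.0541 − 0.0817) = 0.0138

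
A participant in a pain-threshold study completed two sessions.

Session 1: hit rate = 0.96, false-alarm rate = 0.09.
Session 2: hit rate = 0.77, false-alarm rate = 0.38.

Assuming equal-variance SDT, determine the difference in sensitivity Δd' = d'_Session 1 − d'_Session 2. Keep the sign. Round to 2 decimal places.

Session 1: z(0.96) = 1.751, z(0.09) = -1.341, d' = 3.092
Session 2: z(0.77) = 0.739, z(0.38) = -0.305, d' = 1.044
Δd' = d'_Session 1 − d'_Session 2 = 3.092 − 1.044 = 2.048
Session 1 has the higher sensitivity.

Δd' = 2.05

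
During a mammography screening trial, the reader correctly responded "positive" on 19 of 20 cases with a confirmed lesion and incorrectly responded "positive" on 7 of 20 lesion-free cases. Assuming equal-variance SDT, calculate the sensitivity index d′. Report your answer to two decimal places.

d′ = 2.03

H = 19/20 = 0.9500
FA = 7/20 = 0.3500
Φ⁻¹(0.9500) = 1.645, Φ⁻¹(0.3500) = -0.385
d' = z(H) − z(FA) = 1.645 − (-0.385) = 2.030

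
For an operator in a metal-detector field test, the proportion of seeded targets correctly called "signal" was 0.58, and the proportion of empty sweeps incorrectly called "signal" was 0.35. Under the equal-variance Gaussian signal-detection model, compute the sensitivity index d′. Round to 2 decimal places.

Φ⁻¹(0.58) = 0.202, Φ⁻¹(0.35) = -0.385
d' = z(H) − z(FA) = 0.202 − (-0.385) = 0.587

d′ = 0.59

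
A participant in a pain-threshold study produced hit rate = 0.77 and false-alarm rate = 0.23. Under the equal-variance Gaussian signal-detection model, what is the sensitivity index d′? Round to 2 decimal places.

d′ = 1.48

z(H) = z(0.77) = 0.739
z(FA) = z(0.23) = -0.739
d' = z(H) − z(FA) = 0.739 − (-0.739) = 1.478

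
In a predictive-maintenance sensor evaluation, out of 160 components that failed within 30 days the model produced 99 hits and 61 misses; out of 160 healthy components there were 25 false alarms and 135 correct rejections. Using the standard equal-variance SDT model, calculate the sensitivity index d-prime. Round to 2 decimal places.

d-prime = 1.31

H = 99/160 = 0.6188
FA = 25/160 = 0.1562
z(0.6188) = 0.3023, z(0.1562) = -1.0102
d' = z(H) − z(FA) = 0.3023 − (-1.0102) = 1.3125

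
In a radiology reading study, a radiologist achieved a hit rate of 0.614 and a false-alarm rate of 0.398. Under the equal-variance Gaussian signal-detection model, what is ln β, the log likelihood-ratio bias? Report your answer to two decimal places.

Φ⁻¹(H) = Φ⁻¹(0.614) = 0.290
Φ⁻¹(FA) = Φ⁻¹(0.398) = -0.259
ln β = −½·[z(H)² − z(FA)²] = −0.5 × (0.084 − 0.067) = -0.0085

ln β = -0.01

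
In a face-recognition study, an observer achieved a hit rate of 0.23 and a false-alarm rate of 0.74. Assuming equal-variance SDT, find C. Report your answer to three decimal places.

Φ⁻¹(H) = -0.7388
Φ⁻¹(FA) = 0.6433
c = −½·[z(H) + z(FA)] = −0.5 × (-0.7388 + 0.6433) = 0.04775

C = 0.048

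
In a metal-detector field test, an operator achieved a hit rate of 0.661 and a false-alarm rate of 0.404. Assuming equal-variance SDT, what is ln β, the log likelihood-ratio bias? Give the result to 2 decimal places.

z(H) = z(0.661) = 0.415
z(FA) = z(0.404) = -0.243
ln β = −½·[z(H)² − z(FA)²] = −0.5 × (0.172 − 0.059) = -0.0565

ln β = -0.06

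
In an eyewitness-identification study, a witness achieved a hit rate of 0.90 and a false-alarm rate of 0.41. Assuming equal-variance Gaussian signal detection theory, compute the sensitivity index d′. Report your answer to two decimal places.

Φ⁻¹(0.90) = 1.2816, Φ⁻¹(0.41) = -0.2275
d' = z(H) − z(FA) = 1.2816 − (-0.2275) = 1.5091

d′ = 1.51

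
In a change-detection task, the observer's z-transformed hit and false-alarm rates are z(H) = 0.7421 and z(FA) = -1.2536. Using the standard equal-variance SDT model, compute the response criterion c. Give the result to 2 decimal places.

c = −½·[z(H) + z(FA)] = −½·(0.7421 + (-1.2536)) = 0.25575
c > 0: the observer has a conservative response bias.

c = 0.26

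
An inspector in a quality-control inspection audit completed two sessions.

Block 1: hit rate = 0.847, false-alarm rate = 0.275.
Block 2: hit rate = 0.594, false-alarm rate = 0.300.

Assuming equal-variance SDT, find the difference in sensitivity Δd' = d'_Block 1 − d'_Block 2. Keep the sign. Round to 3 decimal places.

Δd' = 0.859

Block 1: z(0.847) = 1.0237, z(0.275) = -0.5978, d' = 1.6215
Block 2: z(0.594) = 0.2378, z(0.300) = -0.5244, d' = 0.7622
Δd' = d'_Block 1 − d'_Block 2 = 1.6215 − 0.7622 = 0.8593
Block 1 has the higher sensitivity.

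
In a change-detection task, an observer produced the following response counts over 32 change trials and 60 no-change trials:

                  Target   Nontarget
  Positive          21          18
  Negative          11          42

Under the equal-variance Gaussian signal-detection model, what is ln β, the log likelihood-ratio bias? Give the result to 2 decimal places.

H = 21/32 = 0.6562
FA = 18/60 = 0.3000
z(0.6562) = 0.402, z(0.3000) = -0.524
ln β = −½·[z(H)² − z(FA)²] = −0.5 × (0.162 − 0.275) = 0.0565

ln β = 0.06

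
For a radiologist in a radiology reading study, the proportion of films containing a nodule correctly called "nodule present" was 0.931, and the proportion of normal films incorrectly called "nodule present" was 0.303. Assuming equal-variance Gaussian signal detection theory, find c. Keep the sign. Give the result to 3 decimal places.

c = -0.484

z(H) = z(0.931) = 1.4833
z(FA) = z(0.303) = -0.5158
c = −½·[z(H) + z(FA)] = −0.5 × (1.4833 + (-0.5158)) = -0.48375
c < 0: the radiologist has a liberal response bias.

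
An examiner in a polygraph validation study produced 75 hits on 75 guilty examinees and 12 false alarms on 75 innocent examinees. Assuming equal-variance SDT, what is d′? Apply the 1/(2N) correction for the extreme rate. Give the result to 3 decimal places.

The hit rate is 75/75 = 1, so apply the 1/(2N) correction: H → 1 − 1/(2·75) = 0.99333.
z(H) = z(0.99333) = 2.4746
z(FA) = z(0.16000) = -0.9945
d' = 2.4746 − (-0.9945) = 3.4691

d′ = 3.469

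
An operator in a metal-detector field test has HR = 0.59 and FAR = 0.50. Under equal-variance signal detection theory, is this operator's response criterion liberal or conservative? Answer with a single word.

liberal

z(H) = 0.228, z(FA) = 0.000
c = −½·(z(H) + z(FA)) = -0.114
c < 0 → liberal criterion (biased toward responding “yes”).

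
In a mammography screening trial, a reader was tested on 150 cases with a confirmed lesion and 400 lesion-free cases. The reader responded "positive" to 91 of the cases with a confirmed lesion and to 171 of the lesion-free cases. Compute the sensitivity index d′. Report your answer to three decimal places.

H = 91/150 = 0.6067
FA = 171/400 = 0.4275
z(H) = z(0.6067) = 0.2707
z(FA) = z(0.4275) = -0.1827
d' = z(H) − z(FA) = 0.2707 − (-0.1827) = 0.4534

d′ = 0.453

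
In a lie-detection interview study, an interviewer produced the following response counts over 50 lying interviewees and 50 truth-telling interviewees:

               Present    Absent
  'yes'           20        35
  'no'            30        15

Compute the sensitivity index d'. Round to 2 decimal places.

H = 20/50 = 0.4000
FA = 35/50 = 0.7000
Φ⁻¹(H) = -0.253
Φ⁻¹(FA) = 0.524
d' = z(H) − z(FA) = -0.253 − 0.524 = -0.777

d' = -0.78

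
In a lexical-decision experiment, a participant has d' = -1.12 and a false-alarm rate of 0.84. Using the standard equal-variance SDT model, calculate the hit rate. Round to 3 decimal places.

hit rate = 0.450

z(false-alarm rate) = z(0.84) = 0.9945
z(H) = z(FA) + d' = 0.9945 + (-1.12) = -0.1255
hit rate = Φ(-0.1255) = 0.4501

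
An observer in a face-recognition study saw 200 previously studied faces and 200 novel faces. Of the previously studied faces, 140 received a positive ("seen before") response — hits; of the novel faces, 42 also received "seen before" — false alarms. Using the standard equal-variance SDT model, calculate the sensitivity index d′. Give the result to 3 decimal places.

H = 140/200 = 0.7000
FA = 42/200 = 0.2100
z(0.7000) = 0.5244, z(0.2100) = -0.8064
d' = z(H) − z(FA) = 0.5244 − (-0.8064) = 1.3308

d′ = 1.331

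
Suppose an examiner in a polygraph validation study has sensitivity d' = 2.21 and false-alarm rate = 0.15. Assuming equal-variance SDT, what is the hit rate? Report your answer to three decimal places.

hit rate = 0.880

z(false-alarm rate) = z(0.15) = -1.0364
z(H) = z(FA) + d' = -1.0364 + 2.21 = 1.1736
hit rate = Φ(1.1736) = 0.8797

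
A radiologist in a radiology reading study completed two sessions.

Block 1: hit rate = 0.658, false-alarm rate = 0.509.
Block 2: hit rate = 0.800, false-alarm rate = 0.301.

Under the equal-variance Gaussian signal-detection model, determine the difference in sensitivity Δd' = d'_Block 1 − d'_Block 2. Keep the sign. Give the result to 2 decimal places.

Δd' = -0.98

Block 1: z(0.658) = 0.407, z(0.509) = 0.023, d' = 0.384
Block 2: z(0.800) = 0.842, z(0.301) = -0.522, d' = 1.364
Δd' = d'_Block 1 − d'_Block 2 = 0.384 − 1.364 = -0.980
Block 2 has the higher sensitivity.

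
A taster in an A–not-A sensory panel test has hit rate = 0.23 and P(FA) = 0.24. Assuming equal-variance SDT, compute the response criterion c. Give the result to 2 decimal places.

z(H) = z(0.23) = -0.739
z(FA) = z(0.24) = -0.706
c = −½·[z(H) + z(FA)] = −0.5 × (-0.739 + (-0.706)) = 0.7225
c > 0: the taster has a conservative response bias.

c = 0.72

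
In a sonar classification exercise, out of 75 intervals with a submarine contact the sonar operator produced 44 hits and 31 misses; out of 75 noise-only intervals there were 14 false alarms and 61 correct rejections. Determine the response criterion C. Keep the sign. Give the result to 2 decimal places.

H = 44/75 = 0.5867
FA = 14/75 = 0.1867
Φ⁻¹(0.5867) = 0.219, Φ⁻¹(0.1867) = -0.890
c = −½·[z(H) + z(FA)] = −0.5 × (0.219 + (-0.890)) = 0.3355

C = 0.34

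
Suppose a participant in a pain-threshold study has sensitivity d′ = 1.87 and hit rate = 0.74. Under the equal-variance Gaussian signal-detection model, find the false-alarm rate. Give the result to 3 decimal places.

false-alarm rate = 0.110

z(hit rate) = z(0.74) = 0.6433
z(FA) = z(H) − d' = 0.6433 − 1.87 = -1.2267
false-alarm rate = Φ(-1.2267) = 0.1100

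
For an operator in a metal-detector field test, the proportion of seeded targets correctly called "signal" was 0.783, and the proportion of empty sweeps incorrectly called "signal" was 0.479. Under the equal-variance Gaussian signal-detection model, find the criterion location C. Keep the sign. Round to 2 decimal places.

C = -0.36

Φ⁻¹(H) = 0.7824
Φ⁻¹(FA) = -0.0527
c = −½·[z(H) + z(FA)] = −0.5 × (0.7824 + (-0.0527)) = -0.36485
c < 0: the operator has a liberal response bias.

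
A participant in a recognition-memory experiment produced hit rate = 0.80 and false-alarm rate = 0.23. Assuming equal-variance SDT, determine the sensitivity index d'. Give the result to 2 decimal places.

d' = 1.58

z(0.80) = 0.842, z(0.23) = -0.739
d' = z(H) − z(FA) = 0.842 − (-0.739) = 1.581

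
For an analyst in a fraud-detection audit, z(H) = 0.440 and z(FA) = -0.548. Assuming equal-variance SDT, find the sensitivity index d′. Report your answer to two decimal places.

d' = z(H) − z(FA) = 0.440 − (-0.548) = 0.988

d′ = 0.99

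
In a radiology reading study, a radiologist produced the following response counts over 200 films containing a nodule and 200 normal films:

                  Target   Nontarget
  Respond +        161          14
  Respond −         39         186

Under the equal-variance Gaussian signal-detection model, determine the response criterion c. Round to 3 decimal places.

H = 161/200 = 0.8050
FA = 14/200 = 0.0700
z(H) = 0.8596
z(FA) = -1.4758
c = −½·[z(H) + z(FA)] = −0.5 × (0.8596 + (-1.4758)) = 0.3081

c = 0.308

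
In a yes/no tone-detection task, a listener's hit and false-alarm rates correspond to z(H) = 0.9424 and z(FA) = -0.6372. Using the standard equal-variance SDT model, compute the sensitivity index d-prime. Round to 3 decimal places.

d-prime = 1.580

d' = z(H) − z(FA) = 0.9424 − (-0.6372) = 1.5796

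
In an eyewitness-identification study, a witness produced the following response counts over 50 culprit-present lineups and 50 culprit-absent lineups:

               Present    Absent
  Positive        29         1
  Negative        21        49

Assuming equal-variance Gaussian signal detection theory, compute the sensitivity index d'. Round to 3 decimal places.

d' = 2.256

H = 29/50 = 0.5800
FA = 1/50 = 0.0200
Φ⁻¹(H) = Φ⁻¹(0.5800) = 0.2019
Φ⁻¹(FA) = Φ⁻¹(0.0200) = -2.0537
d' = z(H) − z(FA) = 0.2019 − (-2.0537) = 2.2556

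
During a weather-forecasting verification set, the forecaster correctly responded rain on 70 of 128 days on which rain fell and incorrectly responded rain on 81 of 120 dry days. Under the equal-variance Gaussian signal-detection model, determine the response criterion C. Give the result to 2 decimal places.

H = 70/128 = 0.5469
FA = 81/120 = 0.6750
z(H) = z(0.5469) = 0.1178
z(FA) = z(0.6750) = 0.4538
c = −½·[z(H) + z(FA)] = −0.5 × (0.1178 + 0.4538) = -0.2858
c < 0: the forecaster has a liberal response bias.

C = -0.29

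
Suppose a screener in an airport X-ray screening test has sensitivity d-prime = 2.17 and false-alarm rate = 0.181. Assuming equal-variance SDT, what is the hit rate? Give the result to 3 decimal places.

z(false-alarm rate) = z(0.181) = -0.9116
z(H) = z(FA) + d' = -0.9116 + 2.17 = 1.2584
hit rate = Φ(1.2584) = 0.8959

hit rate = 0.896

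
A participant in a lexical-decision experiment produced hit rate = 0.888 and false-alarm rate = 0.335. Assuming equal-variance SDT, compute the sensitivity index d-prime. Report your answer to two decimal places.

d-prime = 1.64

Φ⁻¹(0.888) = 1.216, Φ⁻¹(0.335) = -0.426
d' = z(H) − z(FA) = 1.216 − (-0.426) = 1.642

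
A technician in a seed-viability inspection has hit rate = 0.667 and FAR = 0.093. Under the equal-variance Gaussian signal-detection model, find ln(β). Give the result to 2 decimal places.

z(H) = 0.432
z(FA) = -1.323
ln β = −½·[z(H)² − z(FA)²] = −0.5 × (0.187 − 1.750) = 0.7815

ln β = 0.78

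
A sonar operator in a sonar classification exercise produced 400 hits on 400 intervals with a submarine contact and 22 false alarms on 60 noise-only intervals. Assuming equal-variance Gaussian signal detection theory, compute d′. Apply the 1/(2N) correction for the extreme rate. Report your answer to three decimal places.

The hit rate is 400/400 = 1, so apply the 1/(2N) correction: H → 1 − 1/(2·400) = 0.99875.
z(H) = z(0.99875) = 3.0233
z(FA) = z(0.36667) = -0.3407
d' = 3.0233 − (-0.3407) = 3.3640

d′ = 3.364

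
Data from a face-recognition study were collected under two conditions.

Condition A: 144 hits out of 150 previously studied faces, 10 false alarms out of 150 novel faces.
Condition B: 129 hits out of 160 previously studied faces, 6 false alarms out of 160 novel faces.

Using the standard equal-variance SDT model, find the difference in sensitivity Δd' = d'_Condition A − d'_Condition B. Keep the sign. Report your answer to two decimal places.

Condition A: z(0.9600) = 1.751, z(0.0667) = -1.501, d' = 3.252
Condition B: z(0.8063) = 0.864, z(0.0375) = -1.780, d' = 2.644
Δd' = d'_Condition A − d'_Condition B = 3.252 − 2.644 = 0.608
Condition A has the higher sensitivity.

Δd' = 0.61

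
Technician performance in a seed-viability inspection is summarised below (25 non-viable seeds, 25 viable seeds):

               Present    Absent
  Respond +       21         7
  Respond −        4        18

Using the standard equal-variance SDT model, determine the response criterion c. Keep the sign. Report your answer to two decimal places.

H = 21/25 = 0.8400
FA = 7/25 = 0.2800
z(0.8400) = 0.994, z(0.2800) = -0.583
c = −½·[z(H) + z(FA)] = −0.5 × (0.994 + (-0.583)) = -0.2055
c < 0: the technician has a liberal response bias.

c = -0.21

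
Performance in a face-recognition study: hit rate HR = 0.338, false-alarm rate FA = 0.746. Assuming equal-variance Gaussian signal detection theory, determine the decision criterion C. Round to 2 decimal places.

z(H) = z(0.338) = -0.4179
z(FA) = z(0.746) = 0.6620
c = −½·[z(H) + z(FA)] = −0.5 × (-0.4179 + 0.6620) = -0.12205
c < 0: the observer has a liberal response bias.

C = -0.12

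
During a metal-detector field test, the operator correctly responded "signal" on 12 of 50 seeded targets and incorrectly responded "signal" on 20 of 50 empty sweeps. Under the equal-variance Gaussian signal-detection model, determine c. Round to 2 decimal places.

H = 12/50 = 0.2400
FA = 20/50 = 0.4000
z(H) = -0.706
z(FA) = -0.253
c = −½·[z(H) + z(FA)] = −0.5 × (-0.706 + (-0.253)) = 0.4795
c > 0: the operator has a conservative response bias.

c = 0.48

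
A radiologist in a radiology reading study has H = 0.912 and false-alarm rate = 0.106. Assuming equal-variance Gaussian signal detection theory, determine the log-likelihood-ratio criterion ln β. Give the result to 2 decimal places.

ln β = -0.14

z(H) = z(0.912) = 1.353
z(FA) = z(0.106) = -1.248
ln β = −½·[z(H)² − z(FA)²] = −0.5 × (1.831 − 1.558) = -0.1365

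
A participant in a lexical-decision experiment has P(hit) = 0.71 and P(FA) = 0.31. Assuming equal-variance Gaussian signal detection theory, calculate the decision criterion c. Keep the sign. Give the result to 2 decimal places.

c = -0.03

z(H) = 0.5534
z(FA) = -0.4959
c = −½·[z(H) + z(FA)] = −0.5 × (0.5534 + (-0.4959)) = -0.02875
c < 0: the participant has a liberal response bias.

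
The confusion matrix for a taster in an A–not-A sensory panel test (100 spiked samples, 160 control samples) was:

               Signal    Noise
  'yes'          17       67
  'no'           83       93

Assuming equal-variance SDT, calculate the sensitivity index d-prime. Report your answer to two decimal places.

d-prime = -0.75

H = 17/100 = 0.1700
FA = 67/160 = 0.4188
z(H) = z(0.1700) = -0.954
z(FA) = z(0.4188) = -0.205
d' = z(H) − z(FA) = -0.954 − (-0.205) = -0.749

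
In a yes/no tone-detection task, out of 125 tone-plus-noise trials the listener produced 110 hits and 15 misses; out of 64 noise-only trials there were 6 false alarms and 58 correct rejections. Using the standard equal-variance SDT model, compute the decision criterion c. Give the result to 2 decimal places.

H = 110/125 = 0.8800
FA = 6/64 = 0.0938
z(H) = z(0.8800) = 1.175
z(FA) = z(0.0938) = -1.318
c = −½·[z(H) + z(FA)] = −0.5 × (1.175 + (-1.318)) = 0.0715
c > 0: the listener has a conservative response bias.

c = 0.07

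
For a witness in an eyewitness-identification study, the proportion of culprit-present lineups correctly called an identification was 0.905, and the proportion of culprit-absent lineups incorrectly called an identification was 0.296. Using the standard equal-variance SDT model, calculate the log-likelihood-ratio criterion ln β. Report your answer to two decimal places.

Φ⁻¹(H) = 1.311
Φ⁻¹(FA) = -0.536
ln β = −½·[z(H)² − z(FA)²] = −0.5 × (1.719 − 0.287) = -0.716

ln β = -0.72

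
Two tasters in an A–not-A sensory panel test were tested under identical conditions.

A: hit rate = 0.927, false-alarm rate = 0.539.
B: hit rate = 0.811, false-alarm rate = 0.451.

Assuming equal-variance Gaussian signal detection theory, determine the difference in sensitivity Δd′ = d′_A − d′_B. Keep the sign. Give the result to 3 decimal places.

A: z(0.927) = 1.4538, z(0.539) = 0.0979, d' = 1.3559
B: z(0.811) = 0.8816, z(0.451) = -0.1231, d' = 1.0047
Δd' = d'_A − d'_B = 1.3559 − 1.0047 = 0.3512
A has the higher sensitivity.

Δd′ = 0.351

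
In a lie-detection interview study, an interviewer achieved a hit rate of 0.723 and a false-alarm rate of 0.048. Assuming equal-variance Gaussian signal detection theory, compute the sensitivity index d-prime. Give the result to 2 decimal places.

d-prime = 2.26

z(H) = z(0.723) = 0.5918
z(FA) = z(0.048) = -1.6646
d' = z(H) − z(FA) = 0.5918 − (-1.6646) = 2.2564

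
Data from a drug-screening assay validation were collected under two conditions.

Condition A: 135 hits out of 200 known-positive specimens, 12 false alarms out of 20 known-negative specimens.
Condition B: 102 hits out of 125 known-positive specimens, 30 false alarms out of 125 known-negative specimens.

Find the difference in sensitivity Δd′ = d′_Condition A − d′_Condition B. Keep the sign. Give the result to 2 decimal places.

Condition A: z(0.6750) = 0.454, z(0.6000) = 0.253, d' = 0.201
Condition B: z(0.8160) = 0.900, z(0.2400) = -0.706, d' = 1.606
Δd' = d'_Condition A − d'_Condition B = 0.201 − 1.606 = -1.405
Condition B has the higher sensitivity.

Δd′ = -1.41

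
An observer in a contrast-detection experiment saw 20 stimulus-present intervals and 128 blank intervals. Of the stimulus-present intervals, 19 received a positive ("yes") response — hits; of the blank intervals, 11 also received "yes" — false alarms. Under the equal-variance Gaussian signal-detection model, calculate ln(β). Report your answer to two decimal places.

H = 19/20 = 0.9500
FA = 11/128 = 0.0859
z(H) = 1.645
z(FA) = -1.366
ln β = −½·[z(H)² − z(FA)²] = −0.5 × (2.706 − 1.866) = -0.420

ln β = -0.42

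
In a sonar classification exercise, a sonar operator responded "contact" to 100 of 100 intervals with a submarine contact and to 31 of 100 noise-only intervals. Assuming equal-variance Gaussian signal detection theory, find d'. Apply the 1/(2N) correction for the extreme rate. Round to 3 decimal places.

The hit rate is 100/100 = 1, so apply the 1/(2N) correction: H → 1 − 1/(2·100) = 0.99500.
z(H) = z(0.99500) = 2.5758
z(FA) = z(0.31000) = -0.4959
d' = 2.5758 − (-0.4959) = 3.0717

d' = 3.072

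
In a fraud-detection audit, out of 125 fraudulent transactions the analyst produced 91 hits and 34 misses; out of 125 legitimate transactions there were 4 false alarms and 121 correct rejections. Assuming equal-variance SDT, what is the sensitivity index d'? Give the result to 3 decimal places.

H = 91/125 = 0.7280
FA = 4/125 = 0.0320
z(0.7280) = 0.6068, z(0.0320) = -1.8522
d' = z(H) − z(FA) = 0.6068 − (-1.8522) = 2.4590

d' = 2.459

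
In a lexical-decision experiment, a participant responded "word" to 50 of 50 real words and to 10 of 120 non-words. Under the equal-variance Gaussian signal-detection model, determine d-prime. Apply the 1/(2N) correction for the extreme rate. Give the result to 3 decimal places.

The hit rate is 50/50 = 1, so apply the 1/(2N) correction: H → 1 − 1/(2·50) = 0.99000.
z(H) = z(0.99000) = 2.3263
z(FA) = z(0.08333) = -1.3830
d' = 2.3263 − (-1.3830) = 3.7093

d-prime = 3.709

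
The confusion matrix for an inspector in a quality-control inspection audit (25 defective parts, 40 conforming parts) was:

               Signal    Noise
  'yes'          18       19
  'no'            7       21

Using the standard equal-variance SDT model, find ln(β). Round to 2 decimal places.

ln β = -0.17

H = 18/25 = 0.7200
FA = 19/40 = 0.4750
Φ⁻¹(H) = 0.583
Φ⁻¹(FA) = -0.063
ln β = −½·[z(H)² − z(FA)²] = −0.5 × (0.340 − 0.004) = -0.168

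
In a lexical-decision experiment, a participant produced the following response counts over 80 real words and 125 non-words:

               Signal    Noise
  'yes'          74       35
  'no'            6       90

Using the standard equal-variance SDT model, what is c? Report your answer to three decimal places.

c = -0.428

H = 74/80 = 0.9250
FA = 35/125 = 0.2800
Φ⁻¹(H) = Φ⁻¹(0.9250) = 1.4395
Φ⁻¹(FA) = Φ⁻¹(0.2800) = -0.5828
c = −½·[z(H) + z(FA)] = −0.5 × (1.4395 + (-0.5828)) = -0.42835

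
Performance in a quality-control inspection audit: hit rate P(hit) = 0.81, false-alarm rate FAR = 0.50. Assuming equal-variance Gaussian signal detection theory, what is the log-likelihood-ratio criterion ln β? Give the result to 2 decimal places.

ln β = -0.39

z(H) = z(0.81) = 0.878
z(FA) = z(0.50) = 0.000
ln β = −½·[z(H)² − z(FA)²] = −0.5 × (0.771 − 0.000) = -0.3855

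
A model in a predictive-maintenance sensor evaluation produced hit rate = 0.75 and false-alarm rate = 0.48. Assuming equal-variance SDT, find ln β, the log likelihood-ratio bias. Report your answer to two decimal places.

ln β = -0.23

z(H) = z(0.75) = 0.674
z(FA) = z(0.48) = -0.050
ln β = −½·[z(H)² − z(FA)²] = −0.5 × (0.454 − 0.003) = -0.2255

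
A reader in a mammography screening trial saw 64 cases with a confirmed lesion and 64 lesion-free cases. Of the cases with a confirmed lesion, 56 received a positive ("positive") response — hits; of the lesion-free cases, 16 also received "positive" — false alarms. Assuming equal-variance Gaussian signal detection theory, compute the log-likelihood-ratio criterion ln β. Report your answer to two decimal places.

H = 56/64 = 0.8750
FA = 16/64 = 0.2500
Φ⁻¹(H) = Φ⁻¹(0.8750) = 1.150
Φ⁻¹(FA) = Φ⁻¹(0.2500) = -0.674
ln β = −½·[z(H)² − z(FA)²] = −0.5 × (1.323 − 0.454) = -0.4345

ln β = -0.43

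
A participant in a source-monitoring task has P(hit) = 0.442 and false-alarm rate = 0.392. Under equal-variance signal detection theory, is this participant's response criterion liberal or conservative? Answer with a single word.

conservative

z(H) = -0.146, z(FA) = -0.274
c = −½·(z(H) + z(FA)) = 0.210
c > 0 → conservative criterion (biased toward responding “no”).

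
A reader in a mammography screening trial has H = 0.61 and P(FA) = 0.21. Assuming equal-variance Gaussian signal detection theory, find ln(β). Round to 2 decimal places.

z(0.61) = 0.279, z(0.21) = -0.806
ln β = −½·[z(H)² − z(FA)²] = −0.5 × (0.078 − 0.650) = 0.286

ln β = 0.29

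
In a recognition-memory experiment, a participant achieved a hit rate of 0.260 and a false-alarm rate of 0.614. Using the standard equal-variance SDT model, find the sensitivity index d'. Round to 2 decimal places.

z(0.260) = -0.6433, z(0.614) = 0.2898
d' = z(H) − z(FA) = -0.6433 − 0.2898 = -0.9331

d' = -0.93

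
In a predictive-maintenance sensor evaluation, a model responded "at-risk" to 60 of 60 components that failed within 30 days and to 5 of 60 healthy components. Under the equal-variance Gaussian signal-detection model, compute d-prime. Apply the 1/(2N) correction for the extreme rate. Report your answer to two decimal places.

d-prime = 3.78

The hit rate is 60/60 = 1, so apply the 1/(2N) correction: H → 1 − 1/(2·60) = 0.99167.
z(H) = z(0.99167) = 2.394
z(FA) = z(0.08333) = -1.383
d' = 2.394 − (-1.383) = 3.777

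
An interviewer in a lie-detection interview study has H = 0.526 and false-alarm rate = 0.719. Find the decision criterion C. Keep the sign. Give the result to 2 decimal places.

z(0.526) = 0.0652, z(0.719) = 0.5799
c = −½·[z(H) + z(FA)] = −0.5 × (0.0652 + 0.5799) = -0.32255
c < 0: the interviewer has a liberal response bias.

C = -0.32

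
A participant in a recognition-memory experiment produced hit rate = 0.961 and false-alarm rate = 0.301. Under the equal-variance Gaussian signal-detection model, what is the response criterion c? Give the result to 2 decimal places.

Φ⁻¹(H) = Φ⁻¹(0.961) = 1.7624
Φ⁻¹(FA) = Φ⁻¹(0.301) = -0.5215
c = −½·[z(H) + z(FA)] = −0.5 × (1.7624 + (-0.5215)) = -0.62045
c < 0: the participant has a liberal response bias.

c = -0.62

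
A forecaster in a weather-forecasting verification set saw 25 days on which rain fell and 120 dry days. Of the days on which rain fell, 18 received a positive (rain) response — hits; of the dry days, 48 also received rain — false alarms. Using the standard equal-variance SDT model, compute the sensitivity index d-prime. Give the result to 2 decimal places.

d-prime = 0.84

H = 18/25 = 0.7200
FA = 48/120 = 0.4000
z(0.7200) = 0.5828, z(0.4000) = -0.2533
d' = z(H) − z(FA) = 0.5828 − (-0.2533) = 0.8361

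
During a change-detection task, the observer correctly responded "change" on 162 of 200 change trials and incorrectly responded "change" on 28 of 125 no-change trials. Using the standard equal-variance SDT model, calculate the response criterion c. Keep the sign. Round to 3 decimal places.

H = 162/200 = 0.8100
FA = 28/125 = 0.2240
z(H) = 0.8779
z(FA) = -0.7588
c = −½·[z(H) + z(FA)] = −0.5 × (0.8779 + (-0.7588)) = -0.05955

c = -0.060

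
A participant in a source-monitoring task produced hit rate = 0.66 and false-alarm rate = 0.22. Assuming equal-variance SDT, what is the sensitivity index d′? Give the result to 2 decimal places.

Φ⁻¹(H) = 0.4125
Φ⁻¹(FA) = -0.7722
d' = z(H) − z(FA) = 0.4125 − (-0.7722) = 1.1847

d′ = 1.18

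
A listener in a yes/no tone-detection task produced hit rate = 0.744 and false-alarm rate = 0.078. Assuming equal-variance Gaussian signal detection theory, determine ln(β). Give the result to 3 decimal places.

ln β = 0.791

Φ⁻¹(H) = Φ⁻¹(0.744) = 0.6557
Φ⁻¹(FA) = Φ⁻¹(0.078) = -1.4187
ln β = −½·[z(H)² − z(FA)²] = −0.5 × (0.4299 − 2.0127) = 0.7914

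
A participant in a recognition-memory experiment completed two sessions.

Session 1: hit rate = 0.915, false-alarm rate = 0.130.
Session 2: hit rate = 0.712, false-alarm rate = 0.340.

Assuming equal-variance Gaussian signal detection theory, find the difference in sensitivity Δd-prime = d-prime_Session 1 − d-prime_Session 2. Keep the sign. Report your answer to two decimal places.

Session 1: z(0.915) = 1.372, z(0.130) = -1.126, d' = 2.498
Session 2: z(0.712) = 0.559, z(0.340) = -0.412, d' = 0.971
Δd' = d'_Session 1 − d'_Session 2 = 2.498 − 0.971 = 1.527
Session 1 has the higher sensitivity.

Δd-prime = 1.53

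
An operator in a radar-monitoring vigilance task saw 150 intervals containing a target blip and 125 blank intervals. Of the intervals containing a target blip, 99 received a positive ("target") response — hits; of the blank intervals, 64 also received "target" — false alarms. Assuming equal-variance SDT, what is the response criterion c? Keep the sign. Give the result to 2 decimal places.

H = 99/150 = 0.6600
FA = 64/125 = 0.5120
Φ⁻¹(H) = 0.4125
Φ⁻¹(FA) = 0.0301
c = −½·[z(H) + z(FA)] = −0.5 × (0.4125 + 0.0301) = -0.2213
c < 0: the operator has a liberal response bias.

c = -0.22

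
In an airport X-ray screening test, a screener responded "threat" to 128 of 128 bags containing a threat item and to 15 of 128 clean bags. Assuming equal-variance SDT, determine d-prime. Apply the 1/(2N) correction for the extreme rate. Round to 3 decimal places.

The hit rate is 128/128 = 1, so apply the 1/(2N) correction: H → 1 − 1/(2·128) = 0.99609.
z(H) = z(0.99609) = 2.6597
z(FA) = z(0.11719) = -1.1892
d' = 2.6597 − (-1.1892) = 3.8489

d-prime = 3.849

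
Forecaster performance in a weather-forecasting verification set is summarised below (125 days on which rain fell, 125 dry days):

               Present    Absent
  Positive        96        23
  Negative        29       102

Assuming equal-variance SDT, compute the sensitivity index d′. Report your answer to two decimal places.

d′ = 1.63

H = 96/125 = 0.7680
FA = 23/125 = 0.1840
z(H) = z(0.7680) = 0.7323
z(FA) = z(0.1840) = -0.9002
d' = z(H) − z(FA) = 0.7323 − (-0.9002) = 1.6325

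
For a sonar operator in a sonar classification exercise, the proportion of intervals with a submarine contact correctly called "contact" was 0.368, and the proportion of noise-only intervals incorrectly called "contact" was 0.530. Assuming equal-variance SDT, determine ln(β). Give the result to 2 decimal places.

Φ⁻¹(0.368) = -0.337, Φ⁻¹(0.530) = 0.075
ln β = −½·[z(H)² − z(FA)²] = −0.5 × (0.114 − 0.006) = -0.054

ln β = -0.05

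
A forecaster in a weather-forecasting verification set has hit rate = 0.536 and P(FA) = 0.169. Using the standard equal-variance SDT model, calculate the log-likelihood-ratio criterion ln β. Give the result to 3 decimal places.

ln β = 0.455

z(H) = 0.0904
z(FA) = -0.9581
ln β = −½·[z(H)² − z(FA)²] = −0.5 × (0.0082 − 0.9180) = 0.4549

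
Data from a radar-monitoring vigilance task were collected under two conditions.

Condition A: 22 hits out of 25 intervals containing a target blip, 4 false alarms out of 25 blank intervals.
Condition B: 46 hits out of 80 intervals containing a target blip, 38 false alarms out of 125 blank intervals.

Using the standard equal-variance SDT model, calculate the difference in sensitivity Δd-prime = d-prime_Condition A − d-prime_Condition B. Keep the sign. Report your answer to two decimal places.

Δd-prime = 1.47

Condition A: z(0.8800) = 1.175, z(0.1600) = -0.994, d' = 2.169
Condition B: z(0.5750) = 0.189, z(0.3040) = -0.513, d' = 0.702
Δd' = d'_Condition A − d'_Condition B = 2.169 − 0.702 = 1.467
Condition A has the higher sensitivity.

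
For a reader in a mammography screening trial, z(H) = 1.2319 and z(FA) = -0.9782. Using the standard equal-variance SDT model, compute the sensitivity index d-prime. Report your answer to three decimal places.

d' = z(H) − z(FA) = 1.2319 − (-0.9782) = 2.2101

d-prime = 2.210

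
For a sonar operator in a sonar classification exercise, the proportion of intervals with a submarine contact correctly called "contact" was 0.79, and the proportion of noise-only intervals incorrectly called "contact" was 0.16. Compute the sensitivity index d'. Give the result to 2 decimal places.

d' = 1.80

Φ⁻¹(H) = 0.806
Φ⁻¹(FA) = -0.994
d' = z(H) − z(FA) = 0.806 − (-0.994) = 1.800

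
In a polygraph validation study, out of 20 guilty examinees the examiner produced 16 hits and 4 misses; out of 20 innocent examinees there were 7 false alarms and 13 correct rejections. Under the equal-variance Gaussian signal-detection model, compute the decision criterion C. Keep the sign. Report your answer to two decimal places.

H = 16/20 = 0.8000
FA = 7/20 = 0.3500
Φ⁻¹(H) = Φ⁻¹(0.8000) = 0.842
Φ⁻¹(FA) = Φ⁻¹(0.3500) = -0.385
c = −½·[z(H) + z(FA)] = −0.5 × (0.842 + (-0.385)) = -0.2285

C = -0.23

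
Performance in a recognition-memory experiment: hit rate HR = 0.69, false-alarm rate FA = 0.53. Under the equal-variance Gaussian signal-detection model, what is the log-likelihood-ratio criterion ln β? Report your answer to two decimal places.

ln β = -0.12

z(H) = z(0.69) = 0.496
z(FA) = z(0.53) = 0.075
ln β = −½·[z(H)² − z(FA)²] = −0.5 × (0.246 − 0.006) = -0.120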